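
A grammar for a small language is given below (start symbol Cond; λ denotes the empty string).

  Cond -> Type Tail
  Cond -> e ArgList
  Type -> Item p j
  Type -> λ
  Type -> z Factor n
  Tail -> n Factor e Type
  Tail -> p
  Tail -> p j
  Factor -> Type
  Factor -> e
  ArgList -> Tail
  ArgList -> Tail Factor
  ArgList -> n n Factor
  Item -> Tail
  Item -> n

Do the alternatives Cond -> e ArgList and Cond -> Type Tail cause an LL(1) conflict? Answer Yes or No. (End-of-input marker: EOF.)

FIRST(e ArgList) = { e } and FIRST(Type Tail) = { n, p, z }.
The FIRST sets are disjoint and neither alternative is nullable — no conflict.

No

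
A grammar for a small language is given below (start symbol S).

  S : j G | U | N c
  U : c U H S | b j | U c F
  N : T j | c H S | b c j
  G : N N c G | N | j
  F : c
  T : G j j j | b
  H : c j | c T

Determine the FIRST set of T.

{ b, c, j }

From T : G j j j: add FIRST(G) = { b, c, j }.
T : b contributes {b}.
Union: FIRST(T) = { b, c, j }.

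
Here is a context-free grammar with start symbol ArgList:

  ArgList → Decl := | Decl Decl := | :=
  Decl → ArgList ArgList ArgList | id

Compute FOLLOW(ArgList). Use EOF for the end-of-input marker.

{ EOF, :=, id }

ArgList is the start symbol, so EOF ∈ FOLLOW(ArgList).
In Decl → ArgList ArgList ArgList: add FIRST(ArgList ArgList) = { :=, id }.
In Decl → ArgList ArgList ArgList: add FIRST(ArgList) = { :=, id }.
In Decl → ArgList ArgList ArgList: ArgList is at the end, add FOLLOW(Decl) = { :=, id }.
Union: FOLLOW(ArgList) = { EOF, :=, id }.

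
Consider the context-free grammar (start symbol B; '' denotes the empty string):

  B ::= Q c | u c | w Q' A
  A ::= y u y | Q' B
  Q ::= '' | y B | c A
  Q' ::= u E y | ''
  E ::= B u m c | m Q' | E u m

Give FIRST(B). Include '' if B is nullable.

From B ::= Q c: Q nullable, take FIRST(Q) ∪ {c} = { c, y }.
B ::= u c contributes {u}.
B ::= w Q' A contributes {w}.
Union: FIRST(B) = { c, u, w, y }.

{ c, u, w, y }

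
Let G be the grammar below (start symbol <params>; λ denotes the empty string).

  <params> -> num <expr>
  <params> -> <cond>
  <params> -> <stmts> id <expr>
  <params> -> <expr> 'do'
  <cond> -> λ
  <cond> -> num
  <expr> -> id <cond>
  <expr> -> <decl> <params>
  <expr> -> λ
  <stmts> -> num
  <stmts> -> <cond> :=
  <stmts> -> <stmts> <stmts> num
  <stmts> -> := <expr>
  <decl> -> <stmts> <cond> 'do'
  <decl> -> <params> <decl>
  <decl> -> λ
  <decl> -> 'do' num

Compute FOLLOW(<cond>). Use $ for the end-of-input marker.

In <params> -> <cond>: <cond> is at the end, add FOLLOW(<params>) = { $, 'do', :=, id, num }.
In <expr> -> id <cond>: <cond> is at the end, add FOLLOW(<expr>) = { $, 'do', :=, id, num }.
In <stmts> -> <cond> :=: add FIRST(:=) = { := }.
In <decl> -> <stmts> <cond> 'do': add FIRST('do') = { 'do' }.
Union: FOLLOW(<cond>) = { $, 'do', :=, id, num }.

{ $, 'do', :=, id, num }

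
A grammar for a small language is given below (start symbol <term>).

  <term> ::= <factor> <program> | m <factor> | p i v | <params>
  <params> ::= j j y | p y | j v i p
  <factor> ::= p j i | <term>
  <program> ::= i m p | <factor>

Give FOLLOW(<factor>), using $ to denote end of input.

In <term> ::= <factor> <program>: add FIRST(<program>) = { i, j, m, p }.
In <term> ::= m <factor>: <factor> is at the end, add FOLLOW(<term>) = { $, i, j, m, p }.
In <program> ::= <factor>: <factor> is at the end, add FOLLOW(<program>) = { $, i, j, m, p }.
Union: FOLLOW(<factor>) = { $, i, j, m, p }.

{ $, i, j, m, p }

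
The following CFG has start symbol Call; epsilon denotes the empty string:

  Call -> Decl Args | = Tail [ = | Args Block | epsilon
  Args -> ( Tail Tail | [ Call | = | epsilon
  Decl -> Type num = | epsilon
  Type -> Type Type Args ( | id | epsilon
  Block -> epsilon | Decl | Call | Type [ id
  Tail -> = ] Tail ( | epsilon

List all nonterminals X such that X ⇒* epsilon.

{ Args, Block, Call, Decl, Tail, Type }

Directly nullable (have an epsilon-production): Call, Args, Decl, Type, Block, Tail.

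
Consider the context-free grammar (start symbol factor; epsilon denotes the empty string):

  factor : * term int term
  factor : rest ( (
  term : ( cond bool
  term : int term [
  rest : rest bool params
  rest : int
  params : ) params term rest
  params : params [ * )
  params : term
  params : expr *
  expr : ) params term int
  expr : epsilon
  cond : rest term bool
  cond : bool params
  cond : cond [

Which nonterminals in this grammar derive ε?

Directly nullable (have an epsilon-production): expr.
No other nonterminal has a production whose RHS symbols are all nullable.

{ expr }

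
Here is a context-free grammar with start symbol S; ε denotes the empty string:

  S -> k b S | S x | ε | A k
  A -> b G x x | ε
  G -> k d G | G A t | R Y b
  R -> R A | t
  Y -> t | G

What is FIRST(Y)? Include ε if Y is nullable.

{ k, t }

Y -> t contributes {t}.
From Y -> G: add FIRST(G) = { k, t }.
Union: FIRST(Y) = { k, t }.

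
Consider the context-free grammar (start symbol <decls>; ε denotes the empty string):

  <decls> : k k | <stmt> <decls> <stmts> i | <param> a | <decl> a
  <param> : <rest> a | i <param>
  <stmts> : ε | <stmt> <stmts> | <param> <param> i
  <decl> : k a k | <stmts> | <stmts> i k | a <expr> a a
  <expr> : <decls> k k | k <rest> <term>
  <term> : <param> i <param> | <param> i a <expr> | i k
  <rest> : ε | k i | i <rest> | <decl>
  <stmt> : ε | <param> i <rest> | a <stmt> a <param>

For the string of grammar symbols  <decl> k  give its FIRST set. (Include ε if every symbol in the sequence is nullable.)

Add FIRST(<decl>)\{ε} = { a, i, k }; <decl> is nullable, continue.
k is a terminal; add {k} and stop.

{ a, i, k }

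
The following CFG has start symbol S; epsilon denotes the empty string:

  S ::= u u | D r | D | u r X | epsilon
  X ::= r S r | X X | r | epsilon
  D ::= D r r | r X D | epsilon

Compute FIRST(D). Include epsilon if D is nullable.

From D ::= D r r: D nullable, take FIRST(D) ∪ {r} = { r }.
D ::= r X D contributes {r}.
D ::= epsilon contributes epsilon.
Union: FIRST(D) = { r, epsilon }.

{ r, epsilon }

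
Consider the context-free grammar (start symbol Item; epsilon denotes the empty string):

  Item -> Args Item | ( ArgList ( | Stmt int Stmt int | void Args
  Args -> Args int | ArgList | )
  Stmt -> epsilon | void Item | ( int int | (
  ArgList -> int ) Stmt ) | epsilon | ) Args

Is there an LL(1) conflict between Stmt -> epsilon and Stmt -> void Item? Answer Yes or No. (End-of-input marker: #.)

FIRST(epsilon) = { epsilon } and FIRST(void Item) = { void }.
The first is nullable but FOLLOW(Stmt) = { ), int } is disjoint from FIRST of the second.

No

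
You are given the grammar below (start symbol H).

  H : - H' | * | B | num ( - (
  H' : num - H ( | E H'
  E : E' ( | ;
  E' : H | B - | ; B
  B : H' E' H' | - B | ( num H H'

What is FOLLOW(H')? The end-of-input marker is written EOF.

{ EOF, (, *, -, ;, num }

In H : - H': H' is at the end, add FOLLOW(H) = { EOF, (, *, -, ;, num }.
In H' : E H': H' is at the end, add FOLLOW(H') = { EOF, (, *, -, ;, num }.
In B : H' E' H': add FIRST(E' H') = { (, *, -, ;, num }.
In B : H' E' H': H' is at the end, add FOLLOW(B) = { EOF, (, *, -, ;, num }.
In B : ( num H H': H' is at the end, add FOLLOW(B) = { EOF, (, *, -, ;, num }.
Union: FOLLOW(H') = { EOF, (, *, -, ;, num }.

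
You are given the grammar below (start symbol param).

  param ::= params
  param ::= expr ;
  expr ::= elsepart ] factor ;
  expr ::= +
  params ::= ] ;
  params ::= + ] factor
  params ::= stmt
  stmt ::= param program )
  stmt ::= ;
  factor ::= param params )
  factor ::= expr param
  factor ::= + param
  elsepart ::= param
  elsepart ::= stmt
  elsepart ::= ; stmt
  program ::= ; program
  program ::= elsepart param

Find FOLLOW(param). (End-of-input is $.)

param is the start symbol, so $ ∈ FOLLOW(param).
In stmt ::= param program ): add FIRST(program )) = { +, ;, ] }.
In factor ::= param params ): add FIRST(params )) = { +, ;, ] }.
In factor ::= expr param: param is at the end, add FOLLOW(factor) = { $, ), +, ;, ] }.
In factor ::= + param: param is at the end, add FOLLOW(factor) = { $, ), +, ;, ] }.
In elsepart ::= param: param is at the end, add FOLLOW(elsepart) = { +, ;, ] }.
In program ::= elsepart param: param is at the end, add FOLLOW(program) = { ) }.
Union: FOLLOW(param) = { $, ), +, ;, ] }.

{ $, ), +, ;, ] }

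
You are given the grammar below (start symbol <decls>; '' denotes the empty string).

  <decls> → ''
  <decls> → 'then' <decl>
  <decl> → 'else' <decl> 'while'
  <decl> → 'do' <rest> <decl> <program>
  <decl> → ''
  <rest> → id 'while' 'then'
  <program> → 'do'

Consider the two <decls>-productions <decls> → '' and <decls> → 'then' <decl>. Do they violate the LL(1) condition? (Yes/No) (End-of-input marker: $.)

FIRST('') = { '' } and FIRST('then' <decl>) = { 'then' }.
The first is nullable but FOLLOW(<decls>) = { $ } is disjoint from FIRST of the second.

No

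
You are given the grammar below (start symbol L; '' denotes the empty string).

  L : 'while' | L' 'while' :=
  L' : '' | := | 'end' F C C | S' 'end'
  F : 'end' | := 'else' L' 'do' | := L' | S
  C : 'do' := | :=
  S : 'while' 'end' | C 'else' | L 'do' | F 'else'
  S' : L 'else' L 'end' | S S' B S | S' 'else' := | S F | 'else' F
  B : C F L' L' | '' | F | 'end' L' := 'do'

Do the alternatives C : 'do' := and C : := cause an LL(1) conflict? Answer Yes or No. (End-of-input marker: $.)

No

FIRST('do' :=) = { 'do' } and FIRST(:=) = { := }.
The FIRST sets are disjoint and neither alternative is nullable — no conflict.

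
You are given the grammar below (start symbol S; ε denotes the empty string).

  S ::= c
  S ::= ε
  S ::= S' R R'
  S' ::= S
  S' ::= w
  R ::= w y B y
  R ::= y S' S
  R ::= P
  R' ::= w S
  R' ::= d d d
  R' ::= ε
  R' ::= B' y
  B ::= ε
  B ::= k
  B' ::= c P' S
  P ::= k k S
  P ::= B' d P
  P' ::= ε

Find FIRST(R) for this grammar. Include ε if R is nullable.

{ c, k, w, y }

R ::= w y B y contributes {w}.
R ::= y S' S contributes {y}.
From R ::= P: add FIRST(P) = { c, k }.
Union: FIRST(R) = { c, k, w, y }.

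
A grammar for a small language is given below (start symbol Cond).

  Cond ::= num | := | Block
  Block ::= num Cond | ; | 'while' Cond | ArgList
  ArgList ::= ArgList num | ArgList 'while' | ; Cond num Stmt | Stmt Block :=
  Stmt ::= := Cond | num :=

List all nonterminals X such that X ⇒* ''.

{ } (none)

No nonterminal has an empty production or an RHS whose symbols are all nullable.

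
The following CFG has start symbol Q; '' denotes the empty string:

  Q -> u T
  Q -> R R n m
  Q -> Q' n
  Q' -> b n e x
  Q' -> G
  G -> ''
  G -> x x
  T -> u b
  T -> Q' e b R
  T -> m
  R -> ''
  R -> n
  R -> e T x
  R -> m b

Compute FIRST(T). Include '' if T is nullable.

T -> u b contributes {u}.
From T -> Q' e b R: Q' nullable, take FIRST(Q') ∪ {e} = { b, e, x }.
T -> m contributes {m}.
Union: FIRST(T) = { b, e, m, u, x }.

{ b, e, m, u, x }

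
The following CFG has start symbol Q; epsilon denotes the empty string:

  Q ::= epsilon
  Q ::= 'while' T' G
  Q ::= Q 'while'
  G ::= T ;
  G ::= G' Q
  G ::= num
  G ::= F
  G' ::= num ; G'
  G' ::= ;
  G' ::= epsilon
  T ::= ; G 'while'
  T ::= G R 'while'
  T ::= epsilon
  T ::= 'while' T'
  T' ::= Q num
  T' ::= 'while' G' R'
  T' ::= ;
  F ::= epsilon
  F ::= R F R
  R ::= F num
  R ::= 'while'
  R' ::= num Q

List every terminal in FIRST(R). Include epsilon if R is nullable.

From R ::= F num: F nullable, take FIRST(F) ∪ {num} = { 'while', num }.
R ::= 'while' contributes {'while'}.
Union: FIRST(R) = { 'while', num }.

{ 'while', num }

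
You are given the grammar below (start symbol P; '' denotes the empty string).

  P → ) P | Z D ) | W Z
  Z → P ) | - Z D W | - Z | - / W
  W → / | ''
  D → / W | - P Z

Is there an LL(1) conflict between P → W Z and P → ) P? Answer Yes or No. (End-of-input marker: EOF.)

FIRST(W Z) = { ), -, / } and FIRST() P) = { ) }.
Both contain ), so the two alternatives are not disjoint — LL(1) conflict.

Yes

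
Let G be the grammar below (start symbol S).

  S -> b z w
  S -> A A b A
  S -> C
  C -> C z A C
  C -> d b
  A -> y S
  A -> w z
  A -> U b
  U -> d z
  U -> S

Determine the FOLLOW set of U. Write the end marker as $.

In A -> U b: add FIRST(b) = { b }.
Union: FOLLOW(U) = { b }.

{ b }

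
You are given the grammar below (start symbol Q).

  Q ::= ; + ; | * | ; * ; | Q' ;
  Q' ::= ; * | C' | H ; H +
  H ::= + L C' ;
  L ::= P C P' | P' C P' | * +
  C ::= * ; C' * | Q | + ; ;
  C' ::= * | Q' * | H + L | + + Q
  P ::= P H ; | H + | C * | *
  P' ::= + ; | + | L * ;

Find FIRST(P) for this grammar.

From P ::= P H ;: add FIRST(P) = { *, +, ; }.
From P ::= H +: add FIRST(H) = { + }.
From P ::= C *: add FIRST(C) = { *, +, ; }.
P ::= * contributes {*}.
Union: FIRST(P) = { *, +, ; }.

{ *, +, ; }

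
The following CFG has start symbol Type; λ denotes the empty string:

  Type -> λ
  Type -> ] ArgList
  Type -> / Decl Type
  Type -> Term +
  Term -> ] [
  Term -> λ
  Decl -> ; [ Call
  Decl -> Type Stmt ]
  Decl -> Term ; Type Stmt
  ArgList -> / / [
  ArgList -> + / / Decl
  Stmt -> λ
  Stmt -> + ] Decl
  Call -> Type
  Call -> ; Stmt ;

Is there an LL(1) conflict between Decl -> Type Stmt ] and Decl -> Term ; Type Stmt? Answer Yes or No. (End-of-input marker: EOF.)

Yes

FIRST(Type Stmt ]) = { +, /, ] } and FIRST(Term ; Type Stmt) = { ;, ] }.
Both contain ], so the two alternatives are not disjoint — LL(1) conflict.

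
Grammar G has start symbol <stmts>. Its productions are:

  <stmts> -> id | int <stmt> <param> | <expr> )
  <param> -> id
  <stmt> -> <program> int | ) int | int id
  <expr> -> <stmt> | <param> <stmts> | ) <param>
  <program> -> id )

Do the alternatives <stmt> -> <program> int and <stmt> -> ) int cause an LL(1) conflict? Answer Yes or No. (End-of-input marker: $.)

No

FIRST(<program> int) = { id } and FIRST() int) = { ) }.
The FIRST sets are disjoint and neither alternative is nullable — no conflict.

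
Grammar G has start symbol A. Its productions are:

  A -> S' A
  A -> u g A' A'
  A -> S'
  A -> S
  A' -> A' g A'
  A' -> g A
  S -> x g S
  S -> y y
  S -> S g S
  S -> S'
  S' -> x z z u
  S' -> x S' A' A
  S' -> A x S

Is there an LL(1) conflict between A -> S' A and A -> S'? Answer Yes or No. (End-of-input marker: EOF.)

Yes

FIRST(S' A) = { u, x, y } and FIRST(S') = { u, x, y }.
Both contain u, so the two alternatives are not disjoint — LL(1) conflict.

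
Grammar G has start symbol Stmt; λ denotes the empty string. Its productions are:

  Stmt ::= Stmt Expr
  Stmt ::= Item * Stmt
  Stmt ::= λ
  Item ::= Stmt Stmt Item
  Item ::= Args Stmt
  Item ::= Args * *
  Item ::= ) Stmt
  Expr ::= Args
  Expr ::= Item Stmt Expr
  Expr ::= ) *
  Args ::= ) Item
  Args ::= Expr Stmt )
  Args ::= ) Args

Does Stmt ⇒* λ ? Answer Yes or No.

Yes

Stmt has an λ-production, so Stmt ⇒ λ.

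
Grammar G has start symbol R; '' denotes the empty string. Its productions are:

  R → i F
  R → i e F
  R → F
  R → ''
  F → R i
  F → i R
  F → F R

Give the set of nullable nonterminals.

{ R }

Directly nullable (have an ''-production): R.
No other nonterminal has a production whose RHS symbols are all nullable.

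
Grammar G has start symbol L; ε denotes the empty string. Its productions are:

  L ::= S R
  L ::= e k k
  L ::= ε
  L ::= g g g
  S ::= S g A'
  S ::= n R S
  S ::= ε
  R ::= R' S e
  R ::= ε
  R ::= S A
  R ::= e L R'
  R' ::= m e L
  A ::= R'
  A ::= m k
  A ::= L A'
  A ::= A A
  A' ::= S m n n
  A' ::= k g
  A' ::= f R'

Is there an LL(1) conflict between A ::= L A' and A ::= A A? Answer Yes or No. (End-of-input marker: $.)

Yes

FIRST(L A') = { e, f, g, k, m, n } and FIRST(A A) = { e, f, g, k, m, n }.
Both contain e, so the two alternatives are not disjoint — LL(1) conflict.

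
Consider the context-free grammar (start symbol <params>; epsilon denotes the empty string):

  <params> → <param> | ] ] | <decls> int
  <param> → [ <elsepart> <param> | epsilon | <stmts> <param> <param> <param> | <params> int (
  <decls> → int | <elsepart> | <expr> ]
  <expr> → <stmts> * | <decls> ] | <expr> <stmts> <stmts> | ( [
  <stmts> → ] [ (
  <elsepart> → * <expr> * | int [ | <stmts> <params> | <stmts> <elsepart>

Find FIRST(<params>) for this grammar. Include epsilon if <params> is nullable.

From <params> → <param>: add FIRST(<param>) = { (, *, [, ], int, epsilon } (including epsilon since <param> is nullable).
<params> → ] ] contributes {]}.
From <params> → <decls> int: add FIRST(<decls>) = { (, *, ], int }.
Union: FIRST(<params>) = { (, *, [, ], int, epsilon }.

{ (, *, [, ], int, epsilon }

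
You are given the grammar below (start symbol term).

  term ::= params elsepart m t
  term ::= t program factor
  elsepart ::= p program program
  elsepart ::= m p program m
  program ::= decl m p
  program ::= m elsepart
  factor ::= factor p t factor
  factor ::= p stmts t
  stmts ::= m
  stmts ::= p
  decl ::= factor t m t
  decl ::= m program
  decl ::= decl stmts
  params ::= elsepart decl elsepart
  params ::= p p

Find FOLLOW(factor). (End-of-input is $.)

In term ::= t program factor: factor is at the end, add FOLLOW(term) = { $ }.
In factor ::= factor p t factor: add FIRST(p t factor) = { p }.
In factor ::= factor p t factor: factor is at the end, add FOLLOW(factor) = { $, p, t }.
In decl ::= factor t m t: add FIRST(t m t) = { t }.
Union: FOLLOW(factor) = { $, p, t }.

{ $, p, t }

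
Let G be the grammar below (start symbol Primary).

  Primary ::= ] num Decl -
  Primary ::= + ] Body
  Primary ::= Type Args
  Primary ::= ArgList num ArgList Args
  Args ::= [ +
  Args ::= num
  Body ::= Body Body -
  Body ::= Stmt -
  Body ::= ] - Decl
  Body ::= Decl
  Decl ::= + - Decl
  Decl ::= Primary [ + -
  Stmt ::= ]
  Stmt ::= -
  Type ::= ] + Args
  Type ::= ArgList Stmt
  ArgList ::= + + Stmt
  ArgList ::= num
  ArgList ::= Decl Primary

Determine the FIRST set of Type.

Type ::= ] + Args contributes {]}.
From Type ::= ArgList Stmt: add FIRST(ArgList) = { +, ], num }.
Union: FIRST(Type) = { +, ], num }.

{ +, ], num }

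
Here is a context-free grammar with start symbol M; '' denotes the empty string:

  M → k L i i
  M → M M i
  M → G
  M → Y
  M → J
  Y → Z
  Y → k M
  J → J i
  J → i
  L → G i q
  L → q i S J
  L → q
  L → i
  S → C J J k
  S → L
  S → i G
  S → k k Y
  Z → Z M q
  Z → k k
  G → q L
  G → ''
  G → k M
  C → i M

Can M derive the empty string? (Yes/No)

M → G and each of G is nullable, so M ⇒* ''.

Yes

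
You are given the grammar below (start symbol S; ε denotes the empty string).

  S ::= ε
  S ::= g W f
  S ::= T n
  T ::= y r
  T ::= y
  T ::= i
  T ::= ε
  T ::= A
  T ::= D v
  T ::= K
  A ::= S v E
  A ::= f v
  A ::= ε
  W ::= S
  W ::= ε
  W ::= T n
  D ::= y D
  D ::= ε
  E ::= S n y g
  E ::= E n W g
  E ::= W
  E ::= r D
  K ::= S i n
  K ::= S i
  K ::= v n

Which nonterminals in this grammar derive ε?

Directly nullable (have an ε-production): S, T, A, W, D.
E ::= W with every symbol nullable, so E is nullable.
No other nonterminal has a production whose RHS symbols are all nullable.

{ A, D, E, S, T, W }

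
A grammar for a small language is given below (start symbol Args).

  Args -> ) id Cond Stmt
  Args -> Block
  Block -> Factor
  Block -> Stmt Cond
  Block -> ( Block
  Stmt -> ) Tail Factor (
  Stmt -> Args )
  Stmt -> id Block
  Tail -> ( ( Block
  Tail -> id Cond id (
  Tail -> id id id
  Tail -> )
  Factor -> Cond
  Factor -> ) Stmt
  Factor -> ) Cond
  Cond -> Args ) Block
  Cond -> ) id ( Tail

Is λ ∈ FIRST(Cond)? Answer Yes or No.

No nonterminal in this grammar is nullable.
No production of Cond has an RHS whose symbols are all nullable, so Cond is not nullable.

No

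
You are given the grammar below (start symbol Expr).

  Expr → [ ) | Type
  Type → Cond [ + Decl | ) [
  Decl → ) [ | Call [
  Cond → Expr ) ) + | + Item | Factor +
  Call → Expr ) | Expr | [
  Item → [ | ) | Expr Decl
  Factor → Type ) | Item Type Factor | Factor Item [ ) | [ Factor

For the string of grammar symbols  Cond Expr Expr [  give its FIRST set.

Add FIRST(Cond) = { ), +, [ }; Cond is not nullable, stop.

{ ), +, [ }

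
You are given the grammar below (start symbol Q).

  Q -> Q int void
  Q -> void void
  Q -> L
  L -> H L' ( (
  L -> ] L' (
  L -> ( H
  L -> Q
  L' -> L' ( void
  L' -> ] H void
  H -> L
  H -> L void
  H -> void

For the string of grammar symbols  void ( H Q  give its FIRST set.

{ void }

void is a terminal; add {void} and stop.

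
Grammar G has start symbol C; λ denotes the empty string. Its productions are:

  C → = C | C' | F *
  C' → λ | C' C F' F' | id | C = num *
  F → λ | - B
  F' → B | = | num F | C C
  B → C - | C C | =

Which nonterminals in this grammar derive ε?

{ B, C, C', F, F' }

Directly nullable (have an λ-production): C', F.
F' → B with every symbol nullable, so F' is nullable.
B → C C with every symbol nullable, so B is nullable.
C → C' with every symbol nullable, so C is nullable.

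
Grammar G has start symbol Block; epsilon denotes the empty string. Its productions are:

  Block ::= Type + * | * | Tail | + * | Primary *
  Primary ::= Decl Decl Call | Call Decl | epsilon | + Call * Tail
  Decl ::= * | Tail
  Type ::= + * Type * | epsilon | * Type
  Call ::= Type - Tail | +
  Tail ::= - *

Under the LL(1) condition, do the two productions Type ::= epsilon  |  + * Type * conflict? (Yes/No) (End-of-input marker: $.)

FIRST(epsilon) = { epsilon } and FIRST(+ * Type *) = { + }.
The first alternative is nullable and FOLLOW(Type) = { *, +, - } shares + with FIRST of the second — conflict.

Yes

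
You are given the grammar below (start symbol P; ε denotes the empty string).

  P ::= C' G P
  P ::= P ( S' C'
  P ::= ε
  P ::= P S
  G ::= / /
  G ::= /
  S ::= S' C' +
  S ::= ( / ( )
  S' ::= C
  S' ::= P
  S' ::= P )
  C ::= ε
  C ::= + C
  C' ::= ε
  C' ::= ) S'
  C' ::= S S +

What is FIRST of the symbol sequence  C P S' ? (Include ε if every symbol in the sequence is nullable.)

{ (, ), +, /, ε }

Add FIRST(C)\{ε} = { + }; C is nullable, continue.
Add FIRST(P)\{ε} = { (, ), +, / }; P is nullable, continue.
Add FIRST(S')\{ε} = { (, ), +, / }; S' is nullable, continue.
Every symbol is nullable, so include ε.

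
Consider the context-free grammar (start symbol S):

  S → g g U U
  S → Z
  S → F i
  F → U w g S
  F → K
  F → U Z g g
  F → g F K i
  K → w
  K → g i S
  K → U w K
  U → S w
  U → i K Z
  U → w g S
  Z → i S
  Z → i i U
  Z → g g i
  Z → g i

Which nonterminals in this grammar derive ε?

{ } (none)

No nonterminal has an empty production or an RHS whose symbols are all nullable.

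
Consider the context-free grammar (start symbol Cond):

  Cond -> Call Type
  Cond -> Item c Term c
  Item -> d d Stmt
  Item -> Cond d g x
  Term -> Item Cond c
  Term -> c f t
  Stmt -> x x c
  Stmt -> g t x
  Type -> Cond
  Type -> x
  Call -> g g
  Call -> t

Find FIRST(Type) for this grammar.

{ d, g, t, x }

From Type -> Cond: add FIRST(Cond) = { d, g, t }.
Type -> x contributes {x}.
Union: FIRST(Type) = { d, g, t, x }.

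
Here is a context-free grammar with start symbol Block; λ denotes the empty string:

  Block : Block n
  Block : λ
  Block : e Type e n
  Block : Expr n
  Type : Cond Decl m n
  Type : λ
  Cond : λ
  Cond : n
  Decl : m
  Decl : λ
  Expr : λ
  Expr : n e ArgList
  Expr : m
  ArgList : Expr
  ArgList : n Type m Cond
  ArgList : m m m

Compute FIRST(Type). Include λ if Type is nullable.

From Type : Cond Decl m n: Cond, Decl nullable, take FIRST(Cond) ∪ FIRST(Decl) ∪ {m} = { m, n }.
Type : λ contributes λ.
Union: FIRST(Type) = { m, n, λ }.

{ m, n, λ }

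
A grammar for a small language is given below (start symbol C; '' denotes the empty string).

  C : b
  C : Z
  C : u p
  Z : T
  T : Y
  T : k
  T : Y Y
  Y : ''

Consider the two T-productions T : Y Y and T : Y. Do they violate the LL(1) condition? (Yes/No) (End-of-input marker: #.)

FIRST(Y Y) = { '' } and FIRST(Y) = { '' }.
Both alternatives are nullable, violating the LL(1) condition.

Yes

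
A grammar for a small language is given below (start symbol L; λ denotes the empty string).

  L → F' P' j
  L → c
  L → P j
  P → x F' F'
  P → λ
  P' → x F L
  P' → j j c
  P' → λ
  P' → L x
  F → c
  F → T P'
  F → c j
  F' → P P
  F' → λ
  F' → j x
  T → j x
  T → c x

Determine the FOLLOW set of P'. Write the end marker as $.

{ c, j, x }

In L → F' P' j: add FIRST(j) = { j }.
In F → T P': P' is at the end, add FOLLOW(F) = { c, j, x }.
Union: FOLLOW(P') = { c, j, x }.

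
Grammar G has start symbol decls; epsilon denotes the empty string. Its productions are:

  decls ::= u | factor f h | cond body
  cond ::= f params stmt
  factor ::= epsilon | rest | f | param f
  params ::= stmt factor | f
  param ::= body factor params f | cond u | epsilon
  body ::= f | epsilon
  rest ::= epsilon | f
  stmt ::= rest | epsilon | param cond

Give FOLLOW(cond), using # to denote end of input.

In decls ::= cond body: add FIRST(body)\{epsilon} = { f }.
  Since body is nullable, also add FOLLOW(decls) = { # }.
In param ::= cond u: add FIRST(u) = { u }.
In stmt ::= param cond: cond is at the end, add FOLLOW(stmt) = { #, f, u }.
Union: FOLLOW(cond) = { #, f, u }.

{ #, f, u }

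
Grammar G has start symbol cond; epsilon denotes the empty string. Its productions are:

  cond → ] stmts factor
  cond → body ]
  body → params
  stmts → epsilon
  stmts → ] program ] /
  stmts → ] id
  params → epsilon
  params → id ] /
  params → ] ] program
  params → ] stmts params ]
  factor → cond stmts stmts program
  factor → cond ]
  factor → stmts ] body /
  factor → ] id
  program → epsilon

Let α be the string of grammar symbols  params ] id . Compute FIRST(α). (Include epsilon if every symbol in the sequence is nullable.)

Add FIRST(params)\{epsilon} = { ], id }; params is nullable, continue.
] is a terminal; add {]} and stop.

{ ], id }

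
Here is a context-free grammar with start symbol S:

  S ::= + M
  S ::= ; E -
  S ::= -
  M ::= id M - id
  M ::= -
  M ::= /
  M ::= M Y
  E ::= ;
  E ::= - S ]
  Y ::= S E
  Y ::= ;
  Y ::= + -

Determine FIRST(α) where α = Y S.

{ +, -, ; }

Add FIRST(Y) = { +, -, ; }; Y is not nullable, stop.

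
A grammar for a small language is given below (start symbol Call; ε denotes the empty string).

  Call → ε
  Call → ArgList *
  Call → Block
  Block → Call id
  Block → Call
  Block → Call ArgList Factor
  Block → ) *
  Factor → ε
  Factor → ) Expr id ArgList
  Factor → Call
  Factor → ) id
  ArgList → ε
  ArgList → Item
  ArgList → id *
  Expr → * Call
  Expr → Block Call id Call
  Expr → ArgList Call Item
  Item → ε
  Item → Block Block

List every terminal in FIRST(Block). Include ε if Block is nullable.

From Block → Call id: Call nullable, take FIRST(Call) ∪ {id} = { ), *, id }.
From Block → Call: add FIRST(Call) = { ), *, id, ε } (including ε since Call is nullable).
From Block → Call ArgList Factor: Call, ArgList, Factor nullable, take FIRST(Call) ∪ FIRST(ArgList) ∪ FIRST(Factor) = { ), *, id }; also ε since the whole RHS is nullable.
Block → ) * contributes {)}.
Union: FIRST(Block) = { ), *, id, ε }.

{ ), *, id, ε }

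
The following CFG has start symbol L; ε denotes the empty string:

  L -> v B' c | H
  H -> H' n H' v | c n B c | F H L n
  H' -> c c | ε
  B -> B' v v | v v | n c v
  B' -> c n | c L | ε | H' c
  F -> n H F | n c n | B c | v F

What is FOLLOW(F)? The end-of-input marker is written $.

In H -> F H L n: add FIRST(H L n) = { c, n, v }.
In F -> n H F: F is at the end, add FOLLOW(F) = { c, n, v }.
In F -> v F: F is at the end, add FOLLOW(F) = { c, n, v }.
Union: FOLLOW(F) = { c, n, v }.

{ c, n, v }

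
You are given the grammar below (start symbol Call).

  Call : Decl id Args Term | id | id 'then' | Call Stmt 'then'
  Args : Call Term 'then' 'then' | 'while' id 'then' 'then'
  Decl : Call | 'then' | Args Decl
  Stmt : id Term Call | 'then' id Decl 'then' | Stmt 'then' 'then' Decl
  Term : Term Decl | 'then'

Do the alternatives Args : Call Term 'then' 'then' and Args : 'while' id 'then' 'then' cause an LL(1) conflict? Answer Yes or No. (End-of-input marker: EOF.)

Yes

FIRST(Call Term 'then' 'then') = { 'then', 'while', id } and FIRST('while' id 'then' 'then') = { 'while' }.
Both contain 'while', so the two alternatives are not disjoint — LL(1) conflict.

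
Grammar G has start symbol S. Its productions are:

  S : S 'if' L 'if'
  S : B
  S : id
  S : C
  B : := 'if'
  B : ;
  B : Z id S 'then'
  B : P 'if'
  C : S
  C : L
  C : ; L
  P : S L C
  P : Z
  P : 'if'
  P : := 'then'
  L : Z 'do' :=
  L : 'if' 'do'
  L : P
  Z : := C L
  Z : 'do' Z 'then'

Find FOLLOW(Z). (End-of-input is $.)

{ $, 'do', 'if', 'then', :=, ;, id }

In B : Z id S 'then': add FIRST(id S 'then') = { id }.
In P : Z: Z is at the end, add FOLLOW(P) = { $, 'do', 'if', 'then', :=, ;, id }.
In L : Z 'do' :=: add FIRST('do' :=) = { 'do' }.
In Z : 'do' Z 'then': add FIRST('then') = { 'then' }.
Union: FOLLOW(Z) = { $, 'do', 'if', 'then', :=, ;, id }.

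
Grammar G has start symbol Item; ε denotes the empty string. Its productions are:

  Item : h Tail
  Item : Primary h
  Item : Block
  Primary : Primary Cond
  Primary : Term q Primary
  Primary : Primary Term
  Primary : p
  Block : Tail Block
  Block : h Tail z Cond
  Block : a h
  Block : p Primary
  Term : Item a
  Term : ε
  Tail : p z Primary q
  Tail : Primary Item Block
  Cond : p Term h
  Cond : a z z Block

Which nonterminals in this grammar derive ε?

{ Term }

Directly nullable (have an ε-production): Term.
No other nonterminal has a production whose RHS symbols are all nullable.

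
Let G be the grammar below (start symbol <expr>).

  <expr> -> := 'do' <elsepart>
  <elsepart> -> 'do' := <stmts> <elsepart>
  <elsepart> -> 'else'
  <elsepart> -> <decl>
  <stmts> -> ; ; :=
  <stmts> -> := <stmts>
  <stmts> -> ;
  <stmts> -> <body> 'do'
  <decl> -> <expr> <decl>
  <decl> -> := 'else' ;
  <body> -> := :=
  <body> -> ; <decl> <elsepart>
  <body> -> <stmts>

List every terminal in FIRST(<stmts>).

{ :=, ; }

<stmts> -> ; ; := contributes {;}.
<stmts> -> := <stmts> contributes {:=}.
<stmts> -> ; contributes {;}.
From <stmts> -> <body> 'do': add FIRST(<body>) = { :=, ; }.
Union: FIRST(<stmts>) = { :=, ; }.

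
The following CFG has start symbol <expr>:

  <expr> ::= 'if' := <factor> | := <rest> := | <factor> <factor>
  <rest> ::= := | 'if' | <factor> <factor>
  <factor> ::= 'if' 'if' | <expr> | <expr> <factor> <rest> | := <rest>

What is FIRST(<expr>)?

<expr> ::= 'if' := <factor> contributes {'if'}.
<expr> ::= := <rest> := contributes {:=}.
From <expr> ::= <factor> <factor>: add FIRST(<factor>) = { 'if', := }.
Union: FIRST(<expr>) = { 'if', := }.

{ 'if', := }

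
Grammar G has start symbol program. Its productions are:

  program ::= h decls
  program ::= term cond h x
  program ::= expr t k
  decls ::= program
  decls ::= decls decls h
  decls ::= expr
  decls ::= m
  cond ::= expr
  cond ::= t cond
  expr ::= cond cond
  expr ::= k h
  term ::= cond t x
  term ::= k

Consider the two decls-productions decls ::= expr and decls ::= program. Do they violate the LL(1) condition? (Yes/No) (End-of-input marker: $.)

Yes

FIRST(expr) = { k, t } and FIRST(program) = { h, k, t }.
Both contain k, so the two alternatives are not disjoint — LL(1) conflict.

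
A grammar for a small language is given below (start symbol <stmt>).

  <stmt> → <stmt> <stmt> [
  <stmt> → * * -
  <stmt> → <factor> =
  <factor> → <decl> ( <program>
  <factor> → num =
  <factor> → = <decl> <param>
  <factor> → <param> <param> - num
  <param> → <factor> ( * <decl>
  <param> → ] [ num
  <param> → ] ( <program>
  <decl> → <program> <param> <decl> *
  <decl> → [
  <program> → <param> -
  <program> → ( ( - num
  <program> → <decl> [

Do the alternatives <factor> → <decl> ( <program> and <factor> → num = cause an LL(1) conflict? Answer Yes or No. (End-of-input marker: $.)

FIRST(<decl> ( <program>) = { (, =, [, ], num } and FIRST(num =) = { num }.
Both contain num, so the two alternatives are not disjoint — LL(1) conflict.

Yes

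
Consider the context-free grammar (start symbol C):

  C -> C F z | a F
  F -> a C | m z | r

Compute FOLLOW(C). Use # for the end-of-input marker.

{ #, a, m, r, z }

C is the start symbol, so # ∈ FOLLOW(C).
In C -> C F z: add FIRST(F z) = { a, m, r }.
In F -> a C: C is at the end, add FOLLOW(F) = { #, a, m, r, z }.
Union: FOLLOW(C) = { #, a, m, r, z }.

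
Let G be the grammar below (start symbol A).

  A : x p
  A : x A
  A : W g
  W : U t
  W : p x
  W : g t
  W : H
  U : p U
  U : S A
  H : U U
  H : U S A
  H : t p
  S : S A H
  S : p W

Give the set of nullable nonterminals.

No nonterminal has an empty production or an RHS whose symbols are all nullable.

{ } (none)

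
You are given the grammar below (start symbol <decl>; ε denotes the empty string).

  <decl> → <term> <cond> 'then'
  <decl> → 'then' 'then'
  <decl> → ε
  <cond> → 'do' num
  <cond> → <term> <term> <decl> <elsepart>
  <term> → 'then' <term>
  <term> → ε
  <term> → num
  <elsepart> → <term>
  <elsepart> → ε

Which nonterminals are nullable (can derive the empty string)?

{ <cond>, <decl>, <elsepart>, <term> }

Directly nullable (have an ε-production): <decl>, <term>, <elsepart>.
<cond> → <term> <term> <decl> <elsepart> with every symbol nullable, so <cond> is nullable.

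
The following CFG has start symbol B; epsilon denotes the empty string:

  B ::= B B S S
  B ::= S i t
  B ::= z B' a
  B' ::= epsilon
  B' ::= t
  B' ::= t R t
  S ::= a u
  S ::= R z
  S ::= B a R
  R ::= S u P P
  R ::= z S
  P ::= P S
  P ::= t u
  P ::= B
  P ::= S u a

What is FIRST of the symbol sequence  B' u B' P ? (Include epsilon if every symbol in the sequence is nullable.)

{ t, u }

Add FIRST(B')\{epsilon} = { t }; B' is nullable, continue.
u is a terminal; add {u} and stop.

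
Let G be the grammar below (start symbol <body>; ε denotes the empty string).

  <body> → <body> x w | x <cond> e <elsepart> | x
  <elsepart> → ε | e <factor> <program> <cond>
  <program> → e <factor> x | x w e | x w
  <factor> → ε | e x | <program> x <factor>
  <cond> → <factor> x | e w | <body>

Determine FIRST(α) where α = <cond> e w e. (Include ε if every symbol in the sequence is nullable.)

Add FIRST(<cond>) = { e, x }; <cond> is not nullable, stop.

{ e, x }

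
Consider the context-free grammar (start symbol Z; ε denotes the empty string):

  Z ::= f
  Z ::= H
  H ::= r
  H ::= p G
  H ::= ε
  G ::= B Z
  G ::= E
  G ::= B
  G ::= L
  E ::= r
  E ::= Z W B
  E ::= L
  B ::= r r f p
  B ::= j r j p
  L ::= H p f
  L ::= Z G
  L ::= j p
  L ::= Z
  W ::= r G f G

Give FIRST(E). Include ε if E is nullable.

E ::= r contributes {r}.
From E ::= Z W B: Z nullable, take FIRST(Z) ∪ FIRST(W) = { f, p, r }.
From E ::= L: add FIRST(L) = { f, j, p, r, ε } (including ε since L is nullable).
Union: FIRST(E) = { f, j, p, r, ε }.

{ f, j, p, r, ε }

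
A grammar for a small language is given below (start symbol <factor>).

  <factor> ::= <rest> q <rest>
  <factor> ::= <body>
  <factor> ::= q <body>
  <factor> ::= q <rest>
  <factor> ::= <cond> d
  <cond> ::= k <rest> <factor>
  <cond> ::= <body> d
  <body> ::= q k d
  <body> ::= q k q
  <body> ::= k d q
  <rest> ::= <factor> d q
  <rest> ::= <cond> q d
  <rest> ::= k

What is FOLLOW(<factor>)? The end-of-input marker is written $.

{ $, d, q }

<factor> is the start symbol, so $ ∈ FOLLOW(<factor>).
In <cond> ::= k <rest> <factor>: <factor> is at the end, add FOLLOW(<cond>) = { d, q }.
In <rest> ::= <factor> d q: add FIRST(d q) = { d }.
Union: FOLLOW(<factor>) = { $, d, q }.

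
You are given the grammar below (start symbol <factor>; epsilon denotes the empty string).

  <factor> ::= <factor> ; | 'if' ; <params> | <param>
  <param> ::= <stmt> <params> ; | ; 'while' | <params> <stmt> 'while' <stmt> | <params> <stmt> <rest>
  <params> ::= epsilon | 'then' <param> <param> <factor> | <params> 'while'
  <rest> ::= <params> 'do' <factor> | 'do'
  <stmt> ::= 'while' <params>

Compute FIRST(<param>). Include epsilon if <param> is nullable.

From <param> ::= <stmt> <params> ;: add FIRST(<stmt>) = { 'while' }.
<param> ::= ; 'while' contributes {;}.
From <param> ::= <params> <stmt> 'while' <stmt>: <params> nullable, take FIRST(<params>) ∪ FIRST(<stmt>) = { 'then', 'while' }.
From <param> ::= <params> <stmt> <rest>: <params> nullable, take FIRST(<params>) ∪ FIRST(<stmt>) = { 'then', 'while' }.
Union: FIRST(<param>) = { 'then', 'while', ; }.

{ 'then', 'while', ; }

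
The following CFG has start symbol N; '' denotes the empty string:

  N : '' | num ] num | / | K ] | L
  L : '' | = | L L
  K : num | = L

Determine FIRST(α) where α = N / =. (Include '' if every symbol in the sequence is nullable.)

Add FIRST(N)\{''} = { /, =, num }; N is nullable, continue.
/ is a terminal; add {/} and stop.

{ /, =, num }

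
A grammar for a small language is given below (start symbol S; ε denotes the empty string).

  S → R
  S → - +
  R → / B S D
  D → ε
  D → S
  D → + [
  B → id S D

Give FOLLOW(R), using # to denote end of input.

In S → R: R is at the end, add FOLLOW(S) = { #, +, -, / }.
Union: FOLLOW(R) = { #, +, -, / }.

{ #, +, -, / }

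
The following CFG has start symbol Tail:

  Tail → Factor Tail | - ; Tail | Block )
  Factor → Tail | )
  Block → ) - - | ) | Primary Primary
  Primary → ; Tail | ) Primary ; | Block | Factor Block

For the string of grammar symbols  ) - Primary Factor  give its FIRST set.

{ ) }

) is a terminal; add {)} and stop.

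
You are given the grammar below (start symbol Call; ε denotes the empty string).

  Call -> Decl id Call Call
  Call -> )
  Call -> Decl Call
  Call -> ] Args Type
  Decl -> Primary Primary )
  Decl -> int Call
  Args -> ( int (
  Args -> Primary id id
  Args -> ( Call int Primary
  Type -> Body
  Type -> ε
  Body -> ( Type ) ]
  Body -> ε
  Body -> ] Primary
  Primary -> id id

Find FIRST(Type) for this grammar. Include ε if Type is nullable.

{ (, ], ε }

From Type -> Body: add FIRST(Body) = { (, ], ε } (including ε since Body is nullable).
Type -> ε contributes ε.
Union: FIRST(Type) = { (, ], ε }.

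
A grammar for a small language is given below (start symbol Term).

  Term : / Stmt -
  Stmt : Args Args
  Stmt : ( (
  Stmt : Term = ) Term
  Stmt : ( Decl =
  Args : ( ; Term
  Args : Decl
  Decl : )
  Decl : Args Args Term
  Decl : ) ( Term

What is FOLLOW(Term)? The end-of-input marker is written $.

Term is the start symbol, so $ ∈ FOLLOW(Term).
In Stmt : Term = ) Term: add FIRST(= ) Term) = { = }.
In Stmt : Term = ) Term: Term is at the end, add FOLLOW(Stmt) = { - }.
In Args : ( ; Term: Term is at the end, add FOLLOW(Args) = { (, ), -, / }.
In Decl : Args Args Term: Term is at the end, add FOLLOW(Decl) = { (, ), -, /, = }.
In Decl : ) ( Term: Term is at the end, add FOLLOW(Decl) = { (, ), -, /, = }.
Union: FOLLOW(Term) = { $, (, ), -, /, = }.

{ $, (, ), -, /, = }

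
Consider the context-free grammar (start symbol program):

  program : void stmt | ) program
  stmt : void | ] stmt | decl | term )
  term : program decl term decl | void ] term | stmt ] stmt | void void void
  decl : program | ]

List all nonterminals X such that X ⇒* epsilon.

No nonterminal has an empty production or an RHS whose symbols are all nullable.

{ } (none)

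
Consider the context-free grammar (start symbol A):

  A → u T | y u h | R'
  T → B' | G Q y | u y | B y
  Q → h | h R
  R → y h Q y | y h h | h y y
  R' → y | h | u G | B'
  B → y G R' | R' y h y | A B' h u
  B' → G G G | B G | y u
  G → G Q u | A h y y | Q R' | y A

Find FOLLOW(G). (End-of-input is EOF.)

In T → G Q y: add FIRST(Q y) = { h }.
In R' → u G: G is at the end, add FOLLOW(R') = { EOF, h, u, y }.
In B → y G R': add FIRST(R') = { h, u, y }.
In B' → G G G: add FIRST(G G) = { h, u, y }.
In B' → G G G: add FIRST(G) = { h, u, y }.
In B' → G G G: G is at the end, add FOLLOW(B') = { EOF, h, u, y }.
In B' → B G: G is at the end, add FOLLOW(B') = { EOF, h, u, y }.
In G → G Q u: add FIRST(Q u) = { h }.
Union: FOLLOW(G) = { EOF, h, u, y }.

{ EOF, h, u, y }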